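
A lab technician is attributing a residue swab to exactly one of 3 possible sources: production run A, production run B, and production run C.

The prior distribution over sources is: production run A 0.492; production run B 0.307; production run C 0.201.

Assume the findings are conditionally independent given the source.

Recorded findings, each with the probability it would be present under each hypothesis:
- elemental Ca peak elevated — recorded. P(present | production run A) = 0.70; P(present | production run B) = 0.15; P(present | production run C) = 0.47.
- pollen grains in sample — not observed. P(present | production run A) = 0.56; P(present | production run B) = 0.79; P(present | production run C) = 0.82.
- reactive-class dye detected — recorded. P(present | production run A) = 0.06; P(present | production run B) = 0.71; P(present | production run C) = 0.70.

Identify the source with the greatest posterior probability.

Multiply each prior by the joint likelihood of the evidence pattern (using 1 − P(present | H) for each absent finding):
  production run A: 0.492 × 0.70 × (1 − 0.56) × 0.06 = 0.0090922
  production run B: 0.307 × 0.15 × (1 − 0.79) × 0.71 = 0.0068661
  production run C: 0.201 × 0.47 × (1 − 0.82) × 0.70 = 0.011903
Marginal likelihood of the evidence = 0.027861.
P(production run A | evidence) ≈ 0.0090922 / 0.027861 ≈ 0.326
P(production run B | evidence) ≈ 0.0068661 / 0.027861 ≈ 0.246
P(production run C | evidence) ≈ 0.011903 / 0.027861 ≈ 0.427
The largest is 0.427, so production run C is most probable.

production run C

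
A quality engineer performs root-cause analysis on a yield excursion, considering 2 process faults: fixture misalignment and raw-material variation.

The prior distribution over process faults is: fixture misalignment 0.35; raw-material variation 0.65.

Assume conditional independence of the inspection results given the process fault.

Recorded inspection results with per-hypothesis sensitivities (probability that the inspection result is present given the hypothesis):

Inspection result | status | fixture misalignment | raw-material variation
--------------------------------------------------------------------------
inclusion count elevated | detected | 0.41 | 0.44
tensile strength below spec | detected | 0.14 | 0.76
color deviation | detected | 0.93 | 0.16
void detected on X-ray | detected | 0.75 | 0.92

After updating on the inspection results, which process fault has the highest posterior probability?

raw-material variation

Multiply each prior by the joint likelihood of the inspection result pattern:
  fixture misalignment: 0.35 × 0.41 × 0.14 × 0.93 × 0.75 = 0.014013
  raw-material variation: 0.65 × 0.44 × 0.76 × 0.16 × 0.92 = 0.031995
Normalizing constant Z = 0.014013 + 0.031995 = 0.046008.
P(fixture misalignment | evidence) ≈ 0.014013 / 0.046008 ≈ 0.305
P(raw-material variation | evidence) ≈ 0.031995 / 0.046008 ≈ 0.695
The largest is 0.695, so raw-material variation is most probable.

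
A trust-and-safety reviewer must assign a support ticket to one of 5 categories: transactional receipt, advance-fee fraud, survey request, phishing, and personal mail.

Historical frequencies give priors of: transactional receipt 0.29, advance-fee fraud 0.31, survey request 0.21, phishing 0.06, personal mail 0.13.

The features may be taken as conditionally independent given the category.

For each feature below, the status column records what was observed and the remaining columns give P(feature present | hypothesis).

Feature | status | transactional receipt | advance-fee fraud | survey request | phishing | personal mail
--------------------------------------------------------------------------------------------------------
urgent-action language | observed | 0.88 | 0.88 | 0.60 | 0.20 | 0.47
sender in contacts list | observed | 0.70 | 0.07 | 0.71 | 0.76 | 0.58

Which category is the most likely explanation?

transactional receipt

For each hypothesis, the unnormalized posterior weight is prior × product of the feature likelihoods:
  transactional receipt: 0.29 × 0.88 × 0.70 = 0.17864
  advance-fee fraud: 0.31 × 0.88 × 0.07 = 0.019096
  survey request: 0.21 × 0.60 × 0.71 = 0.08946
  phishing: 0.06 × 0.20 × 0.76 = 0.00912
  personal mail: 0.13 × 0.47 × 0.58 = 0.035438
The unnormalized weights sum to 0.33175.
P(transactional receipt | evidence) ≈ 0.17864 / 0.33175 ≈ 0.538
P(advance-fee fraud | evidence) ≈ 0.019096 / 0.33175 ≈ 0.058
P(survey request | evidence) ≈ 0.08946 / 0.33175 ≈ 0.270
P(phishing | evidence) ≈ 0.00912 / 0.33175 ≈ 0.027
P(personal mail | evidence) ≈ 0.035438 / 0.33175 ≈ 0.107
The largest is 0.538, so transactional receipt is most probable.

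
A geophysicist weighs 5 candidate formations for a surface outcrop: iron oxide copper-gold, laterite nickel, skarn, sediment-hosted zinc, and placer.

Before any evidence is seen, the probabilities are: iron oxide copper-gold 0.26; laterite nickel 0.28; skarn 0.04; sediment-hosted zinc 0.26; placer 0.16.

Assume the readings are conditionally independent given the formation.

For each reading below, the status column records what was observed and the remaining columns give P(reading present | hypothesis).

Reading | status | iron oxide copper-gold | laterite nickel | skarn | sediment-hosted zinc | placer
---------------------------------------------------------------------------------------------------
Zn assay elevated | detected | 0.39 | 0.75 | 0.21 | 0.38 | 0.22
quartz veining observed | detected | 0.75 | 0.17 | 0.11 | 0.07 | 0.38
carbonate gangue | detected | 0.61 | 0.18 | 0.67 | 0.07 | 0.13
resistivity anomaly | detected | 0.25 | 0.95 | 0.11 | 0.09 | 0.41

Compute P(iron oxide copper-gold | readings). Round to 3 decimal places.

By Bayes' rule with conditional independence, the unnormalized weight for each hypothesis is prior × ∏ likelihoods:
  iron oxide copper-gold: 0.26 × 0.39 × 0.75 × 0.61 × 0.25 = 0.011598
  laterite nickel: 0.28 × 0.75 × 0.17 × 0.18 × 0.95 = 0.0061047
  skarn: 0.04 × 0.21 × 0.11 × 0.67 × 0.11 = 6.8099e-05
  sediment-hosted zinc: 0.26 × 0.38 × 0.07 × 0.07 × 0.09 = 4.3571e-05
  placer: 0.16 × 0.22 × 0.38 × 0.13 × 0.41 = 0.00071294
Normalizing constant Z = 0.011598 + 0.0061047 + 6.8099e-05 + 4.3571e-05 + 0.00071294 = 0.018527.
P(iron oxide copper-gold | evidence) = 0.011598 / 0.018527 ≈ 0.626.

0.626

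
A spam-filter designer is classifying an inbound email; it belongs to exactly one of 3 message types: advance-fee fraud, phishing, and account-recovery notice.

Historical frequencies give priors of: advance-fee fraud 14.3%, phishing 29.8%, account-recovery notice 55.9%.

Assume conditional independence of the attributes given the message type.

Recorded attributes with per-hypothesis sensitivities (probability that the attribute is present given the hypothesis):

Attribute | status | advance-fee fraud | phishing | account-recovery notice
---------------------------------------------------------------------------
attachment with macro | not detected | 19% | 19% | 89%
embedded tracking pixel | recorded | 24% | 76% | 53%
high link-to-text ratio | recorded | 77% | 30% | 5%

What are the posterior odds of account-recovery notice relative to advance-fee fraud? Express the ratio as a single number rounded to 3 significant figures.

Posterior odds equal prior odds times the likelihood ratio; only the two competing hypotheses matter (using 1 − P(present | H) for each absent attribute).
  account-recovery notice: 0.559 × (1 − 0.89) × 0.53 × 0.05 = 0.0016295
  advance-fee fraud: 0.143 × (1 − 0.19) × 0.24 × 0.77 = 0.021405
Odds(account-recovery notice : advance-fee fraud) = 0.0016295 / 0.021405 ≈ 0.0761.

0.0761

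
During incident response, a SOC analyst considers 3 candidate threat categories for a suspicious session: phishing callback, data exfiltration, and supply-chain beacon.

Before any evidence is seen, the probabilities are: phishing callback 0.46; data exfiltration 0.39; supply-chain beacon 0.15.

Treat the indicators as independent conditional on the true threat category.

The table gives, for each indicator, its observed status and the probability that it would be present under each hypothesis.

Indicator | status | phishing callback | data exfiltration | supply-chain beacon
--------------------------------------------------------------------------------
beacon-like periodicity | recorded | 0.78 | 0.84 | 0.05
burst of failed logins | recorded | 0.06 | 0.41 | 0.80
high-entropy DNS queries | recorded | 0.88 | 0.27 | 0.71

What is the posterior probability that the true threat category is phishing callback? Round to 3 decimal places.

0.319

Multiply each prior by the joint likelihood of the indicator pattern:
  phishing callback: 0.46 × 0.78 × 0.06 × 0.88 = 0.018945
  data exfiltration: 0.39 × 0.84 × 0.41 × 0.27 = 0.036265
  supply-chain beacon: 0.15 × 0.05 × 0.80 × 0.71 = 0.00426
Normalizing constant Z = 0.018945 + 0.036265 + 0.00426 = 0.05947.
P(phishing callback | evidence) = 0.018945 / 0.05947 ≈ 0.319.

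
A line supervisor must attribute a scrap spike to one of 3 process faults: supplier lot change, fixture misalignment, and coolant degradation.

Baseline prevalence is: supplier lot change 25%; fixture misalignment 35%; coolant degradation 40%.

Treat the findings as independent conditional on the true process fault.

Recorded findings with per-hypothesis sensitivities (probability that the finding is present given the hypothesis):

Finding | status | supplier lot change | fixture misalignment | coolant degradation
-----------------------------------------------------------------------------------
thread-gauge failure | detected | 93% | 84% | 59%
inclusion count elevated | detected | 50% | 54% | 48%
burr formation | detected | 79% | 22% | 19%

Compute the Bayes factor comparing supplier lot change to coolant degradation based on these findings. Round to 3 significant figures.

The Bayes factor is the ratio of the joint likelihoods of the evidence pattern under the two hypotheses.
  supplier lot change: 0.93 × 0.50 × 0.79 = 0.36735
  coolant degradation: 0.59 × 0.48 × 0.19 = 0.053808
Bayes factor = 0.36735 / 0.053808 ≈ 6.83

6.83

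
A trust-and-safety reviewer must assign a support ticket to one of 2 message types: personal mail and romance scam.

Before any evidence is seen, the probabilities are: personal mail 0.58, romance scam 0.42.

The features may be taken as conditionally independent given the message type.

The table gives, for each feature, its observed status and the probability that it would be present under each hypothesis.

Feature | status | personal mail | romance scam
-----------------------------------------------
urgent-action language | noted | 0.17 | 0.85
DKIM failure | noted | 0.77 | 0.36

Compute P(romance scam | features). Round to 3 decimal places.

0.629

For each hypothesis, the unnormalized posterior weight is prior × product of the feature likelihoods:
  personal mail: 0.58 × 0.17 × 0.77 = 0.075922
  romance scam: 0.42 × 0.85 × 0.36 = 0.12852
Marginal likelihood of the evidence = 0.20444.
P(romance scam | evidence) = 0.12852 / 0.20444 ≈ 0.629.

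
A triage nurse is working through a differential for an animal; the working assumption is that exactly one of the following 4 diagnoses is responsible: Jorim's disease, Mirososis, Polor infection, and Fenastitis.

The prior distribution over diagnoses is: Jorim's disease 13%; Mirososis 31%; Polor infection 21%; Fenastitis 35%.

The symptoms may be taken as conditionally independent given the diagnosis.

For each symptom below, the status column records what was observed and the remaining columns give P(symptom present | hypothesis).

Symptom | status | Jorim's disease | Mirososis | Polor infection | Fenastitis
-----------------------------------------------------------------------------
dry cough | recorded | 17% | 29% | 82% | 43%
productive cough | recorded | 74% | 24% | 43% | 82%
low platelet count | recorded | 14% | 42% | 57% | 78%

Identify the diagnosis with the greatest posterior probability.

By Bayes' rule with conditional independence, the unnormalized weight for each hypothesis is prior × ∏ likelihoods:
  Jorim's disease: 0.13 × 0.17 × 0.74 × 0.14 = 0.0022896
  Mirososis: 0.31 × 0.29 × 0.24 × 0.42 = 0.0090619
  Polor infection: 0.21 × 0.82 × 0.43 × 0.57 = 0.042206
  Fenastitis: 0.35 × 0.43 × 0.82 × 0.78 = 0.09626
Marginal likelihood of the evidence = 0.14982.
P(Jorim's disease | evidence) ≈ 0.0022896 / 0.14982 ≈ 0.015
P(Mirososis | evidence) ≈ 0.0090619 / 0.14982 ≈ 0.060
P(Polor infection | evidence) ≈ 0.042206 / 0.14982 ≈ 0.282
P(Fenastitis | evidence) ≈ 0.09626 / 0.14982 ≈ 0.643
The largest is 0.643, so Fenastitis is most probable.

Fenastitis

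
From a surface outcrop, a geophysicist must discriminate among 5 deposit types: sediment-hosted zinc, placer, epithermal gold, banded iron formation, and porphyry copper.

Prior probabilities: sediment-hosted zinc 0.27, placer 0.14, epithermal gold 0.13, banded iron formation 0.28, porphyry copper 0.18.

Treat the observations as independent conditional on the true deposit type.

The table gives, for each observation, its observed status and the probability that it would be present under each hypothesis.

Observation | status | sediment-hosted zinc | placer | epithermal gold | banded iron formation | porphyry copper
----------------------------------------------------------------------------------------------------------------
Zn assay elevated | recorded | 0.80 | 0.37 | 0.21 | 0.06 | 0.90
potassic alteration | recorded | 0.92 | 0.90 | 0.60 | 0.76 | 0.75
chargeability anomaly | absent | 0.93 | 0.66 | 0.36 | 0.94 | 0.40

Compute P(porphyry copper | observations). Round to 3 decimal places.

0.640

For each hypothesis, the unnormalized posterior weight is prior × product of the observation likelihoods (using 1 − P(present | H) for each absent observation):
  sediment-hosted zinc: 0.27 × 0.80 × 0.92 × (1 − 0.93) = 0.01391
  placer: 0.14 × 0.37 × 0.90 × (1 − 0.66) = 0.015851
  epithermal gold: 0.13 × 0.21 × 0.60 × (1 − 0.36) = 0.010483
  banded iron formation: 0.28 × 0.06 × 0.76 × (1 − 0.94) = 0.00076608
  porphyry copper: 0.18 × 0.90 × 0.75 × (1 − 0.40) = 0.0729
The unnormalized weights sum to 0.11391.
P(porphyry copper | evidence) = 0.0729 / 0.11391 ≈ 0.640.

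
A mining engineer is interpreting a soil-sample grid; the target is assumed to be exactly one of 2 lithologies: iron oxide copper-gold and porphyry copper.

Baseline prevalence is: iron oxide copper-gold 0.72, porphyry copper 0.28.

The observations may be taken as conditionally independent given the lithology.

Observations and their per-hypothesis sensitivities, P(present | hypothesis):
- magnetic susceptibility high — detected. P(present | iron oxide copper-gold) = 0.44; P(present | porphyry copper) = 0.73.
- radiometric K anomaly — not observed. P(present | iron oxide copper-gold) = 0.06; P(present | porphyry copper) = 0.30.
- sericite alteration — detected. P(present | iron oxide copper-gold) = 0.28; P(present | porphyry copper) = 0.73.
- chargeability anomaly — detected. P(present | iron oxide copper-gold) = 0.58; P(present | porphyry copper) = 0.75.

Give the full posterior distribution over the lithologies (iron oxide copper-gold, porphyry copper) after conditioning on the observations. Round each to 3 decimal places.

Multiply each prior by the joint likelihood of the evidence pattern (using 1 − P(present | H) for each absent observation):
  iron oxide copper-gold: 0.72 × 0.44 × (1 − 0.06) × 0.28 × 0.58 = 0.048361
  porphyry copper: 0.28 × 0.73 × (1 − 0.30) × 0.73 × 0.75 = 0.078336
Marginal likelihood of the evidence = 0.1267.
P(iron oxide copper-gold | evidence) = 0.048361 / 0.1267 ≈ 0.382
P(porphyry copper | evidence) = 0.078336 / 0.1267 ≈ 0.618

0.382, 0.618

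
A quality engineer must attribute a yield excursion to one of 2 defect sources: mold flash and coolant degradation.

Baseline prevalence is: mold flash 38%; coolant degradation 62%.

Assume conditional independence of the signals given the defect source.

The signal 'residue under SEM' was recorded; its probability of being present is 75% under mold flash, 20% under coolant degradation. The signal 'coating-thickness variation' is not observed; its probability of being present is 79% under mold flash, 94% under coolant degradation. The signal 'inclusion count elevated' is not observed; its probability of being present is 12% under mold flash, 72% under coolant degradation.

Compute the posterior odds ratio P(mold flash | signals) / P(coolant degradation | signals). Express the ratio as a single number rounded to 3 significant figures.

25.3

The normalizing constant cancels in an odds ratio, so compute prior × likelihood for the two hypotheses only (using 1 − P(present | H) for each absent signal):
  mold flash: 0.38 × 0.75 × (1 − 0.79) × (1 − 0.12) = 0.052668
  coolant degradation: 0.62 × 0.20 × (1 − 0.94) × (1 − 0.72) = 0.0020832
Posterior odds = 0.052668 / 0.0020832 ≈ 25.3.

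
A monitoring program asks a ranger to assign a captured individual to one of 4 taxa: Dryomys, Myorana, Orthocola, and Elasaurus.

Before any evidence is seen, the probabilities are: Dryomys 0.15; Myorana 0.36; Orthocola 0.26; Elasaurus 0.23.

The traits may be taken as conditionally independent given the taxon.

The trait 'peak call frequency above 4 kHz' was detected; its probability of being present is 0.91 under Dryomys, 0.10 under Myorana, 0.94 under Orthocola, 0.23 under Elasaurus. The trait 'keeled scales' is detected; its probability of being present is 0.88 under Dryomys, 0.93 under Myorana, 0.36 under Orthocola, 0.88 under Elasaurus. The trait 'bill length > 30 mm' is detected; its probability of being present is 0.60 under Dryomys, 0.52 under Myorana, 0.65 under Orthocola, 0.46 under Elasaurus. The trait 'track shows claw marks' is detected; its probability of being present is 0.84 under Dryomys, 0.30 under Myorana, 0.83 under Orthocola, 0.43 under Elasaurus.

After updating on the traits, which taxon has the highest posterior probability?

Dryomys

Multiply each prior by the joint likelihood of the trait pattern:
  Dryomys: 0.15 × 0.91 × 0.88 × 0.60 × 0.84 = 0.06054
  Myorana: 0.36 × 0.10 × 0.93 × 0.52 × 0.30 = 0.0052229
  Orthocola: 0.26 × 0.94 × 0.36 × 0.65 × 0.83 = 0.047467
  Elasaurus: 0.23 × 0.23 × 0.88 × 0.46 × 0.43 = 0.009208
The unnormalized weights sum to 0.12244.
P(Dryomys | evidence) ≈ 0.06054 / 0.12244 ≈ 0.494
P(Myorana | evidence) ≈ 0.0052229 / 0.12244 ≈ 0.043
P(Orthocola | evidence) ≈ 0.047467 / 0.12244 ≈ 0.388
P(Elasaurus | evidence) ≈ 0.009208 / 0.12244 ≈ 0.075
The largest is 0.494, so Dryomys is most probable.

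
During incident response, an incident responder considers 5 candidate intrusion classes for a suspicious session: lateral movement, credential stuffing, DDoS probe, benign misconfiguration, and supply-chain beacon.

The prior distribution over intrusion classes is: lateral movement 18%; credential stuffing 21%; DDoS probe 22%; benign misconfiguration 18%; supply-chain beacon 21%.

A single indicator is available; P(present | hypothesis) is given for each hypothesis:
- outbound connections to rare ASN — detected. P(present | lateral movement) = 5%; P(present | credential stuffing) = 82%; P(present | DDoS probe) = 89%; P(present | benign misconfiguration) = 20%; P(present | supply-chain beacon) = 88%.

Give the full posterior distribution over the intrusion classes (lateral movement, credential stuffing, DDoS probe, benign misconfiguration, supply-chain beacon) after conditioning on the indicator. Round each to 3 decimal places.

0.015, 0.288, 0.328, 0.060, 0.309

For each hypothesis, the unnormalized posterior weight is prior × likelihood:
  lateral movement: 0.18 × 0.05 = 0.009
  credential stuffing: 0.21 × 0.82 = 0.1722
  DDoS probe: 0.22 × 0.89 = 0.1958
  benign misconfiguration: 0.18 × 0.20 = 0.036
  supply-chain beacon: 0.21 × 0.88 = 0.1848
Marginal likelihood of the evidence = 0.5978.
P(lateral movement | evidence) = 0.009 / 0.5978 ≈ 0.015
P(credential stuffing | evidence) = 0.1722 / 0.5978 ≈ 0.288
P(DDoS probe | evidence) = 0.1958 / 0.5978 ≈ 0.328
P(benign misconfiguration | evidence) = 0.036 / 0.5978 ≈ 0.060
P(supply-chain beacon | evidence) = 0.1848 / 0.5978 ≈ 0.309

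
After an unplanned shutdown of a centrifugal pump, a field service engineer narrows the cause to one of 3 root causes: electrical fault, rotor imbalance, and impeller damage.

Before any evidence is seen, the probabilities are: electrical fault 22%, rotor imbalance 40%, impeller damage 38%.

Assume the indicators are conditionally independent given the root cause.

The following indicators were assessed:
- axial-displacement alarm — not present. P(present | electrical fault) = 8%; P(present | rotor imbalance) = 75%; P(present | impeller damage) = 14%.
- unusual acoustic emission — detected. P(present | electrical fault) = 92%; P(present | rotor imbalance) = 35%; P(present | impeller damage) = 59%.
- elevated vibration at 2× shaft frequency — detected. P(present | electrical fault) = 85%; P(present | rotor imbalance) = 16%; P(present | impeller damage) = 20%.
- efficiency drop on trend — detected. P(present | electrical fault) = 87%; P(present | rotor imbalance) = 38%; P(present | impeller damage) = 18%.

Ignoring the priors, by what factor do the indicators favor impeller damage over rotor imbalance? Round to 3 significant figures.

3.43

The Bayes factor is the ratio of the joint likelihoods of the indicator pattern under the two hypotheses (using 1 − P(present | H) for each absent indicator).
  impeller damage: (1 − 0.14) × 0.59 × 0.20 × 0.18 = 0.018266
  rotor imbalance: (1 − 0.75) × 0.35 × 0.16 × 0.38 = 0.00532
Bayes factor = 0.018266 / 0.00532 ≈ 3.43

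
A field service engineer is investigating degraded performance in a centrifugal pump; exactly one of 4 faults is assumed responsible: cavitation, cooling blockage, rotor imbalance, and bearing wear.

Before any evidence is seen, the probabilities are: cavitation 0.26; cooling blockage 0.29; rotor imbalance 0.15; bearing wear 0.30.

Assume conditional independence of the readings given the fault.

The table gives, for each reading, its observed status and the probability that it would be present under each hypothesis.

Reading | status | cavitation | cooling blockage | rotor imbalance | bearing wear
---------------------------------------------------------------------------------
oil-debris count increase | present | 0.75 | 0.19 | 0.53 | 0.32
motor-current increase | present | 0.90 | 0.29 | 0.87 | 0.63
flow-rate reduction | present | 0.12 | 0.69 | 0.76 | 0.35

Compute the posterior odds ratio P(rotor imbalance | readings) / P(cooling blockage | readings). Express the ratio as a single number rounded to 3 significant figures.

4.77

Unnormalized posterior weight (prior times the reading likelihoods) for each of the two hypotheses:
  rotor imbalance: 0.15 × 0.53 × 0.87 × 0.76 = 0.052565
  cooling blockage: 0.29 × 0.19 × 0.29 × 0.69 = 0.011026
Odds(rotor imbalance : cooling blockage) = 0.052565 / 0.011026 ≈ 4.77.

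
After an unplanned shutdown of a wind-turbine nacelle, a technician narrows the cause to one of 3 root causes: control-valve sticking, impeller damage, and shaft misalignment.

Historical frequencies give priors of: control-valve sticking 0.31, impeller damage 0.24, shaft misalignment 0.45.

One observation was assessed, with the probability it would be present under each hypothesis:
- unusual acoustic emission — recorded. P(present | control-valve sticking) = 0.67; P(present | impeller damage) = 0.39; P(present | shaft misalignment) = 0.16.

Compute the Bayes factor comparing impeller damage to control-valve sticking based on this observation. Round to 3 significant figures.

0.582

The Bayes factor is the ratio of the two likelihoods.
  impeller damage: 0.39
  control-valve sticking: 0.67
Bayes factor = 0.39 / 0.67 ≈ 0.582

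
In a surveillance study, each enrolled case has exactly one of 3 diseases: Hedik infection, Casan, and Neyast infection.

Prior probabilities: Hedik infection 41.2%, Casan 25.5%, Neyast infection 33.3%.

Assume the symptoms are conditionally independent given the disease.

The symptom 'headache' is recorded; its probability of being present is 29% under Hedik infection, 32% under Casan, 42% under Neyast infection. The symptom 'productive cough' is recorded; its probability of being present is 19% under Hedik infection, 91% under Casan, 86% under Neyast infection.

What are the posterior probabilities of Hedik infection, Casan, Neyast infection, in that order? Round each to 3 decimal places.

For each hypothesis, the unnormalized posterior weight is prior × product of the symptom likelihoods:
  Hedik infection: 0.412 × 0.29 × 0.19 = 0.022701
  Casan: 0.255 × 0.32 × 0.91 = 0.074256
  Neyast infection: 0.333 × 0.42 × 0.86 = 0.12028
Normalizing constant Z = 0.022701 + 0.074256 + 0.12028 = 0.21724.
P(Hedik infection | evidence) = 0.022701 / 0.21724 ≈ 0.104
P(Casan | evidence) = 0.074256 / 0.21724 ≈ 0.342
P(Neyast infection | evidence) = 0.12028 / 0.21724 ≈ 0.554

0.104, 0.342, 0.554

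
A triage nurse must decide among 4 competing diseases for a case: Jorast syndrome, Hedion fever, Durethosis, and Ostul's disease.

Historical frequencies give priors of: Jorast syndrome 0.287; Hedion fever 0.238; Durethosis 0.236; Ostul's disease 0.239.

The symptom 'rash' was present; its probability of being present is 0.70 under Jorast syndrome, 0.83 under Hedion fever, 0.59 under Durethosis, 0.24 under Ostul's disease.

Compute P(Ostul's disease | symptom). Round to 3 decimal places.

0.096

Multiply each prior by the likelihood of the symptom:
  Jorast syndrome: 0.287 × 0.70 = 0.2009
  Hedion fever: 0.238 × 0.83 = 0.19754
  Durethosis: 0.236 × 0.59 = 0.13924
  Ostul's disease: 0.239 × 0.24 = 0.05736
The unnormalized weights sum to 0.59504.
P(Ostul's disease | evidence) = 0.05736 / 0.59504 ≈ 0.096.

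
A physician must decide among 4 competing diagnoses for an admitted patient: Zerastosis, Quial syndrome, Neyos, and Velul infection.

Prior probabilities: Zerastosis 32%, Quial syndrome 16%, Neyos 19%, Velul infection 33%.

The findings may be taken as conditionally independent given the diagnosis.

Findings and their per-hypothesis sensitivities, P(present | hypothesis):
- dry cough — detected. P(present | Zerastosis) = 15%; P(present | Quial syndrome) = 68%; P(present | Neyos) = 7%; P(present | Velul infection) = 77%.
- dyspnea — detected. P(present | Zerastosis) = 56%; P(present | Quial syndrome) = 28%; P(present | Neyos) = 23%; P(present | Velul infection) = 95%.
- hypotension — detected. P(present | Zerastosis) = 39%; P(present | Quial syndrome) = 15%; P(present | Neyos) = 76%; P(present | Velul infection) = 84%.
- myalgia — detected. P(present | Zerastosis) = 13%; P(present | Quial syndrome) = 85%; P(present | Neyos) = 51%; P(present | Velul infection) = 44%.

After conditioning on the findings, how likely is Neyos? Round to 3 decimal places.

By Bayes' rule with conditional independence, the unnormalized weight for each hypothesis is prior × ∏ likelihoods:
  Zerastosis: 0.32 × 0.15 × 0.56 × 0.39 × 0.13 = 0.0013628
  Quial syndrome: 0.16 × 0.68 × 0.28 × 0.15 × 0.85 = 0.0038842
  Neyos: 0.19 × 0.07 × 0.23 × 0.76 × 0.51 = 0.0011857
  Velul infection: 0.33 × 0.77 × 0.95 × 0.84 × 0.44 = 0.08922
Marginal likelihood of the evidence = 0.095652.
P(Neyos | evidence) = 0.0011857 / 0.095652 ≈ 0.012.

0.012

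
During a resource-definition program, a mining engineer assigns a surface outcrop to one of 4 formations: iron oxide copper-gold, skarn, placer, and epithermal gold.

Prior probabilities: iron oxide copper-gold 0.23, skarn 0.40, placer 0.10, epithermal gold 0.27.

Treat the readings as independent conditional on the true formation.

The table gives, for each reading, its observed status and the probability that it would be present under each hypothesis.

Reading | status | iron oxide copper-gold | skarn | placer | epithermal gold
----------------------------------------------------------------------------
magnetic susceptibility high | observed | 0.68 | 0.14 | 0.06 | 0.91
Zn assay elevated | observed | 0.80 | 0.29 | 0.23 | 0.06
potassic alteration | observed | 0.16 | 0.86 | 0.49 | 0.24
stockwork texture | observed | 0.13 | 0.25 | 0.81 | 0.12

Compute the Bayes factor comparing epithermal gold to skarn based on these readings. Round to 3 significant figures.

Joint likelihood of the reading pattern under each hypothesis:
  epithermal gold: 0.91 × 0.06 × 0.24 × 0.12 = 0.0015725
  skarn: 0.14 × 0.29 × 0.86 × 0.25 = 0.008729
Bayes factor = 0.0015725 / 0.008729 ≈ 0.180

0.180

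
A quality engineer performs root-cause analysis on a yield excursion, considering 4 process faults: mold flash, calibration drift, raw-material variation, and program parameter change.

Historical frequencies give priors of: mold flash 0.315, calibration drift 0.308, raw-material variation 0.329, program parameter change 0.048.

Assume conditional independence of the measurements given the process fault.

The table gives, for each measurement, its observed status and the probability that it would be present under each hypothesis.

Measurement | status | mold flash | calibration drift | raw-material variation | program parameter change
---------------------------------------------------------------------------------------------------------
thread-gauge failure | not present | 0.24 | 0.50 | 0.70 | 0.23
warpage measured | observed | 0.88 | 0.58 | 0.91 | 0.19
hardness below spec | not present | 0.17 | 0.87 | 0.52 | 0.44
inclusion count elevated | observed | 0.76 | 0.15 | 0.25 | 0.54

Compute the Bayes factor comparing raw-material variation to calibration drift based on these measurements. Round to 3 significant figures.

The Bayes factor is the ratio of the joint likelihoods of the measurement pattern under the two hypotheses (using 1 − P(present | H) for each absent measurement).
  raw-material variation: (1 − 0.70) × 0.91 × (1 − 0.52) × 0.25 = 0.03276
  calibration drift: (1 − 0.50) × 0.58 × (1 − 0.87) × 0.15 = 0.005655
Bayes factor = 0.03276 / 0.005655 ≈ 5.79

5.79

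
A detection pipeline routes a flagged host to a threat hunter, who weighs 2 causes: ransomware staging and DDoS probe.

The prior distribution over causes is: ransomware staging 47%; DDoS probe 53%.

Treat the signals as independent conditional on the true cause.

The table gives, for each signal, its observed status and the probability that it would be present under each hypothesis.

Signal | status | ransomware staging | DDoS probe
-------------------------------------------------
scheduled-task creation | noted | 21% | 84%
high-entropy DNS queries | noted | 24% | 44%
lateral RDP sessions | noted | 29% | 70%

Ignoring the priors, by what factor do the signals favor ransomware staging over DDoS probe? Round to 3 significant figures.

Joint likelihood of the signal pattern under each hypothesis:
  ransomware staging: 0.21 × 0.24 × 0.29 = 0.014616
  DDoS probe: 0.84 × 0.44 × 0.70 = 0.25872
Bayes factor = 0.014616 / 0.25872 ≈ 0.0565

0.0565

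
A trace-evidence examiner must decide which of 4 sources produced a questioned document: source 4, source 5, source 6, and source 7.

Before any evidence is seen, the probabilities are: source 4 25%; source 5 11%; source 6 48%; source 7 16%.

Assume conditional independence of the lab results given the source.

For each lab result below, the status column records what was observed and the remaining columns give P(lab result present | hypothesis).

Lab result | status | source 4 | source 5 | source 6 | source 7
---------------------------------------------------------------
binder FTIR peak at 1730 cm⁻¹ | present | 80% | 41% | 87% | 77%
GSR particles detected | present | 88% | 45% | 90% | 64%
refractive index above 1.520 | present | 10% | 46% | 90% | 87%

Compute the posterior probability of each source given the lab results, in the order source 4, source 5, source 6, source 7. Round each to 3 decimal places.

0.041, 0.022, 0.780, 0.158

For each hypothesis, the unnormalized posterior weight is prior × product of the lab result likelihoods:
  source 4: 0.25 × 0.80 × 0.88 × 0.10 = 0.0176
  source 5: 0.11 × 0.41 × 0.45 × 0.46 = 0.0093357
  source 6: 0.48 × 0.87 × 0.90 × 0.90 = 0.33826
  source 7: 0.16 × 0.77 × 0.64 × 0.87 = 0.068598
The unnormalized weights sum to 0.43379.
P(source 4 | evidence) = 0.0176 / 0.43379 ≈ 0.041
P(source 5 | evidence) = 0.0093357 / 0.43379 ≈ 0.022
P(source 6 | evidence) = 0.33826 / 0.43379 ≈ 0.780
P(source 7 | evidence) = 0.068598 / 0.43379 ≈ 0.158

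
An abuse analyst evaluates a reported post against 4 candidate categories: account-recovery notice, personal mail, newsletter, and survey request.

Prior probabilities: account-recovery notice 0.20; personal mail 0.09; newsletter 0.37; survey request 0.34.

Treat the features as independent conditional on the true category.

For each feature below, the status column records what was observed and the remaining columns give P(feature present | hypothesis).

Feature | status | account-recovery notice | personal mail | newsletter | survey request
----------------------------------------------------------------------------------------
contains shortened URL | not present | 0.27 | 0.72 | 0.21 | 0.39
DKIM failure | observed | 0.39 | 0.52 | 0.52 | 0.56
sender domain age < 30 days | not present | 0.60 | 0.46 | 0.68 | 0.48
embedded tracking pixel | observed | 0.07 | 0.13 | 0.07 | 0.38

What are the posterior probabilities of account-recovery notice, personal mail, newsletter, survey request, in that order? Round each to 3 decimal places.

For each hypothesis, the unnormalized posterior weight is prior × product of the feature likelihoods (using 1 − P(present | H) for each absent feature):
  account-recovery notice: 0.20 × (1 − 0.27) × 0.39 × (1 − 0.60) × 0.07 = 0.0015943
  personal mail: 0.09 × (1 − 0.72) × 0.52 × (1 − 0.46) × 0.13 = 0.0009199
  newsletter: 0.37 × (1 − 0.21) × 0.52 × (1 − 0.68) × 0.07 = 0.0034047
  survey request: 0.34 × (1 − 0.39) × 0.56 × (1 − 0.48) × 0.38 = 0.02295
Normalizing constant Z = 0.0015943 + 0.0009199 + 0.0034047 + 0.02295 = 0.028869.
P(account-recovery notice | evidence) = 0.0015943 / 0.028869 ≈ 0.055
P(personal mail | evidence) = 0.0009199 / 0.028869 ≈ 0.032
P(newsletter | evidence) = 0.0034047 / 0.028869 ≈ 0.118
P(survey request | evidence) = 0.02295 / 0.028869 ≈ 0.795

0.055, 0.032, 0.118, 0.795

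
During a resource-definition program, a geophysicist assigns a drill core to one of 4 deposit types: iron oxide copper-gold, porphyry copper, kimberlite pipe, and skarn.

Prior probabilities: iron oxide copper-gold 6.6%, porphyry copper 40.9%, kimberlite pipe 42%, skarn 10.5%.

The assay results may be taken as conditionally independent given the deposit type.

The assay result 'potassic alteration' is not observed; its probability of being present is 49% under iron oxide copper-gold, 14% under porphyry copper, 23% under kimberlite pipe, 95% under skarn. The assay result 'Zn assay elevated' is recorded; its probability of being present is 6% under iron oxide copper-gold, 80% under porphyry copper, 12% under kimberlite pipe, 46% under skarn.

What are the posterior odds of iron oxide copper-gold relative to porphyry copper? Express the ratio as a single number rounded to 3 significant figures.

0.00718

Unnormalized posterior weight (prior times the assay result likelihoods) for each of the two hypotheses (using 1 − P(present | H) for each absent assay result):
  iron oxide copper-gold: 0.066 × (1 − 0.49) × 0.06 = 0.0020196
  porphyry copper: 0.409 × (1 − 0.14) × 0.80 = 0.28139
Odds(iron oxide copper-gold : porphyry copper) = 0.0020196 / 0.28139 ≈ 0.00718.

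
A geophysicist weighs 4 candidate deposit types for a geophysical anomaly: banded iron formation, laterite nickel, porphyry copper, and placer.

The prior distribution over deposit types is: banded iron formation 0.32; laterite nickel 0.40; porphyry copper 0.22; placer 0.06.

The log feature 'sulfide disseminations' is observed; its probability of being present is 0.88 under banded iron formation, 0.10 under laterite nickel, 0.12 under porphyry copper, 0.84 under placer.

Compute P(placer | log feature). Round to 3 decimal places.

0.127

By Bayes' rule, the unnormalized weight for each hypothesis is prior × likelihood:
  banded iron formation: 0.32 × 0.88 = 0.2816
  laterite nickel: 0.40 × 0.10 = 0.04
  porphyry copper: 0.22 × 0.12 = 0.0264
  placer: 0.06 × 0.84 = 0.0504
Normalizing constant Z = 0.2816 + 0.04 + 0.0264 + 0.0504 = 0.3984.
P(placer | evidence) = 0.0504 / 0.3984 ≈ 0.127.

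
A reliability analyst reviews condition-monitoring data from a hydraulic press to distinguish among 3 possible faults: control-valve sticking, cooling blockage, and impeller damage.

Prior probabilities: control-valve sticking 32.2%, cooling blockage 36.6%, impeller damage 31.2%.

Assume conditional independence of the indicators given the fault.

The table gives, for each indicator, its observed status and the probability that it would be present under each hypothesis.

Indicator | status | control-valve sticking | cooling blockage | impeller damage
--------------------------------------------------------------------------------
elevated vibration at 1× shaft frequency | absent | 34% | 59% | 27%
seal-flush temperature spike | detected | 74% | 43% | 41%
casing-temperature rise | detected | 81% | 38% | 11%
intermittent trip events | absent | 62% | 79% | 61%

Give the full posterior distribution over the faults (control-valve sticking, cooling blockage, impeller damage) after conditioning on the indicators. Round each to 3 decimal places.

0.841, 0.089, 0.070

For each hypothesis, the unnormalized posterior weight is prior × product of the indicator likelihoods (using 1 − P(present | H) for each absent indicator):
  control-valve sticking: 0.322 × (1 − 0.34) × 0.74 × 0.81 × (1 − 0.62) = 0.048406
  cooling blockage: 0.366 × (1 − 0.59) × 0.43 × 0.38 × (1 − 0.79) = 0.0051492
  impeller damage: 0.312 × (1 − 0.27) × 0.41 × 0.11 × (1 − 0.61) = 0.0040061
Marginal likelihood of the evidence = 0.057561.
P(control-valve sticking | evidence) = 0.048406 / 0.057561 ≈ 0.841
P(cooling blockage | evidence) = 0.0051492 / 0.057561 ≈ 0.089
P(impeller damage | evidence) = 0.0040061 / 0.057561 ≈ 0.070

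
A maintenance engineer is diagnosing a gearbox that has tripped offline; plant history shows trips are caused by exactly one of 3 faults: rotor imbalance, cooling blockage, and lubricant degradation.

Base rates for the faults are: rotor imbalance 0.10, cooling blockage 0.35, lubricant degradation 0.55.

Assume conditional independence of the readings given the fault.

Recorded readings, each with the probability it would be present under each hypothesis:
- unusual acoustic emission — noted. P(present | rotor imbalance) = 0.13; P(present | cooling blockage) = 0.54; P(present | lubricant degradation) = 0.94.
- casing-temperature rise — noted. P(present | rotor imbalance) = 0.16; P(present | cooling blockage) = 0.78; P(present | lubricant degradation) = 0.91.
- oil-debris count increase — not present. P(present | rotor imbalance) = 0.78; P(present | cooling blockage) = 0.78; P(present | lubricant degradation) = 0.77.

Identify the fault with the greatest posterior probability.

lubricant degradation

Multiply each prior by the joint likelihood of the reading pattern (using 1 − P(present | H) for each absent reading):
  rotor imbalance: 0.10 × 0.13 × 0.16 × (1 − 0.78) = 0.0004576
  cooling blockage: 0.35 × 0.54 × 0.78 × (1 − 0.78) = 0.032432
  lubricant degradation: 0.55 × 0.94 × 0.91 × (1 − 0.77) = 0.10821
The unnormalized weights sum to 0.1411.
P(rotor imbalance | evidence) ≈ 0.0004576 / 0.1411 ≈ 0.003
P(cooling blockage | evidence) ≈ 0.032432 / 0.1411 ≈ 0.230
P(lubricant degradation | evidence) ≈ 0.10821 / 0.1411 ≈ 0.767
The largest is 0.767, so lubricant degradation is most probable.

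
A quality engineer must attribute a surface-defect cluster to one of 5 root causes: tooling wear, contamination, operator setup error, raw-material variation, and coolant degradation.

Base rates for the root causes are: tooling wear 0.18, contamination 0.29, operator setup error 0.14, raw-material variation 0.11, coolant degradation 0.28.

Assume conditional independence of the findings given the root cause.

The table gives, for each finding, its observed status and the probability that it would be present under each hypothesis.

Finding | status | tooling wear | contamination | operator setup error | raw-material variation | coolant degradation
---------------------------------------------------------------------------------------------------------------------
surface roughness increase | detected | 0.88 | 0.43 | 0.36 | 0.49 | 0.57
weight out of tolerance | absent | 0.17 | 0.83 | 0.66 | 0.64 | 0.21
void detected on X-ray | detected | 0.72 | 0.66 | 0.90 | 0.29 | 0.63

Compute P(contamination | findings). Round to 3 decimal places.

By Bayes' rule with conditional independence, the unnormalized weight for each hypothesis is prior × ∏ likelihoods (using 1 − P(present | H) for each absent finding):
  tooling wear: 0.18 × 0.88 × (1 − 0.17) × 0.72 = 0.09466
  contamination: 0.29 × 0.43 × (1 − 0.83) × 0.66 = 0.013991
  operator setup error: 0.14 × 0.36 × (1 − 0.66) × 0.90 = 0.015422
  raw-material variation: 0.11 × 0.49 × (1 − 0.64) × 0.29 = 0.0056272
  coolant degradation: 0.28 × 0.57 × (1 − 0.21) × 0.63 = 0.079433
Normalizing constant Z = 0.09466 + 0.013991 + 0.015422 + 0.0056272 + 0.079433 = 0.20913.
P(contamination | evidence) = 0.013991 / 0.20913 ≈ 0.067.

0.067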